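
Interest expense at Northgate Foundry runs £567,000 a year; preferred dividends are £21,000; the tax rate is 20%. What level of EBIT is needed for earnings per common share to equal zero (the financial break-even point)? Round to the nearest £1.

£593,250

Preferred dividends are paid after tax, so their pre-tax equivalent is £21,000 ÷ (1 − 0.20) = £26,250.00.
Financial break-even EBIT = interest + D_p ÷ (1 − t) = £567,000 + £26,250.00 = £593,250.00.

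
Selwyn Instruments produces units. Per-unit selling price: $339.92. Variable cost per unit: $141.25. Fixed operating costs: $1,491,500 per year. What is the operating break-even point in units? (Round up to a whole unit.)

7,508 units

Unit CM = price − variable cost = $339.92 − $141.25 = $198.67.
Break-even Q = $1,491,500 / $198.67 = 7,507.42 → 7,508 units.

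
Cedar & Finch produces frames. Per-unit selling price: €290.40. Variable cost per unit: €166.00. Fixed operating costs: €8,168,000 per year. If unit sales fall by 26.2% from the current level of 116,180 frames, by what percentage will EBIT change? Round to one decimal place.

-60.3%

Total contribution margin = 116,180 × €124.40 = €14,452,792.00.
Subtracting fixed costs: EBIT = €14,452,792.00 − €8,168,000 = €6,284,792.00.
Degree of operating leverage = €14,452,792.00 / €6,284,792.00 = 2.2996.
%ΔEBIT = DOL × %ΔSales = 2.2996 × -26.2% = -60.3%.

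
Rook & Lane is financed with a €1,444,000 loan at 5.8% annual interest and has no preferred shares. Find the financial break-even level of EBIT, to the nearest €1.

€83,752

Annual interest = 5.8% × €1,444,000 = €83,752.00.
Without preferred stock the financial break-even is simply EBIT = interest = €83,752.00.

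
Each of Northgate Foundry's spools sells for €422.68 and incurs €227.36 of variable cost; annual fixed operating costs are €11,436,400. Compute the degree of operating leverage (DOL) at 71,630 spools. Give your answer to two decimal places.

5.48

Contribution at this volume is 71,630 × €195.32 = €13,990,771.60.
EBIT = €13,990,771.60 − €11,436,400 = €2,554,371.60.
DOL = contribution ÷ EBIT = €13,990,771.60 ÷ €2,554,371.60 = 5.4772.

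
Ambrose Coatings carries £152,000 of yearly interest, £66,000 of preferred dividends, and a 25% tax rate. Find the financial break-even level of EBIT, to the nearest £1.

Preferred dividends are paid after tax, so their pre-tax equivalent is £66,000 ÷ (1 − 0.25) = £88,000.00.
EPS = 0 when EBIT covers interest plus the pre-tax preferred burden: £152,000 + £88,000.00 = £240,000.00.

£240,000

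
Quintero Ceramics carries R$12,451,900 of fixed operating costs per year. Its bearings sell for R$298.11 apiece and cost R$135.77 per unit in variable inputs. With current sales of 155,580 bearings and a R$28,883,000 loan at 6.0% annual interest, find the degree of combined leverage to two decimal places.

2.28

Contribution at this volume is 155,580 × R$162.34 = R$25,256,857.20.
EBIT = R$25,256,857.20 − R$12,451,900 = R$12,804,957.20. Interest = R$1,732,980.00.
DOL = R$25,256,857.20 ÷ R$12,804,957.20 = 1.9724; DFL = R$12,804,957.20 ÷ R$11,071,977.20 = 1.1565.
Combined leverage = 1.9724 × 1.1565 = 2.2811.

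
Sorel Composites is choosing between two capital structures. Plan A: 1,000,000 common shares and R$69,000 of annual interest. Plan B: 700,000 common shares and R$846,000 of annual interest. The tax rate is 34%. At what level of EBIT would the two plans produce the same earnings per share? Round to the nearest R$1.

R$2,659,000

Set EPS_A = EPS_B: (EBIT − R$69,000)(1 − 0.34) ÷ 1,000,000 = (EBIT − R$846,000)(1 − 0.34) ÷ 700,000.
Cancelling (1 − t) and cross-multiplying: 700,000·(EBIT − 69,000) = 1,000,000·(EBIT − 846,000).
EBIT × (1,000,000 − 700,000) = 846,000 × 1,000,000 − 69,000 × 700,000 = 797,700,000,000, so EBIT = 797,700,000,000 ÷ 300,000 = 2,659,000.00.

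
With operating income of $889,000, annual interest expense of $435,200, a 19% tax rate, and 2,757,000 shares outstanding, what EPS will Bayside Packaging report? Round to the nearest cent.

$0.13

Pre-tax income = $889,000 − $435,200.00 = $453,800.00.
Net income = $453,800.00 × (1 − 0.19) = $367,578.00.
Per share: $367,578.00 / 2,757,000 shares = $0.13.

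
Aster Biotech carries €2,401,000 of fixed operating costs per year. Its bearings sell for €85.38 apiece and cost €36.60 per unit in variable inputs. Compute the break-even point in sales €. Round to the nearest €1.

€4,202,488

CM per unit = €85.38 − €36.60 = €48.78; CM ratio = €48.78 / €85.38 = 0.5713.
Break-even sales = FC ÷ CM ratio = €2,401,000 × €85.38 / €48.78 = €4,202,488.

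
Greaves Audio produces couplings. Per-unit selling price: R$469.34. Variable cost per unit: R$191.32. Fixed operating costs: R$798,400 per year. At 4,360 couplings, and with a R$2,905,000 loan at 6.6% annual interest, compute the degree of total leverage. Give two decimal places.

5.46

Total contribution margin = 4,360 × R$278.02 = R$1,212,167.20.
Subtracting fixed costs: EBIT = R$1,212,167.20 − R$798,400 = R$413,767.20. Interest = R$191,730.00.
DOL = R$1,212,167.20 ÷ R$413,767.20 = 2.9296; DFL = R$413,767.20 ÷ R$222,037.20 = 1.8635.
Combined leverage = 2.9296 × 1.8635 = 5.4593.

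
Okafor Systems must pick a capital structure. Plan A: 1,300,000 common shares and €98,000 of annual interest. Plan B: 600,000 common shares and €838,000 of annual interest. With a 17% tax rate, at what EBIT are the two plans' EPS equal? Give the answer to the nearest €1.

Set EPS_A = EPS_B: (EBIT − €98,000)(1 − 0.17) ÷ 1,300,000 = (EBIT − €838,000)(1 − 0.17) ÷ 600,000.
The (1 − t) factor cancels: (EBIT − 98,000) × 600,000 = (EBIT − 838,000) × 1,300,000.
Solving, EBIT = (838,000·1,300,000 − 98,000·600,000) / (1,300,000 − 600,000) = 1,030,600,000,000 / 700,000 = 1,472,285.71.

€1,472,286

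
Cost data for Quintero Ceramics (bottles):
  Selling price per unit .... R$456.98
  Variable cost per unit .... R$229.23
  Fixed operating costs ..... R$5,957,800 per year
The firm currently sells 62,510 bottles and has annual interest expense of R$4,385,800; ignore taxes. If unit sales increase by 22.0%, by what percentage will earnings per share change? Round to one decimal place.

+80.5%

Contribution at this volume is 62,510 × R$227.75 = R$14,236,652.50.
Operating income = contribution − fixed costs = R$14,236,652.50 − R$5,957,800 = R$8,278,852.50.
Interest = R$4,385,800.00, so EBIT − I = R$3,893,052.50.
DCL = total CM / (EBIT − I) = R$14,236,652.50 / R$3,893,052.50 = 3.6569.
%ΔEPS = DCL × %ΔSales = 3.6569 × +22.0% = +80.5%.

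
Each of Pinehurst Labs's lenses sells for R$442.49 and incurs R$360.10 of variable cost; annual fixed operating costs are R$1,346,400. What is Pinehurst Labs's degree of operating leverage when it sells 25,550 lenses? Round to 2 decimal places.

2.77

Total contribution margin = 25,550 × R$82.39 = R$2,105,064.50.
EBIT = R$2,105,064.50 − R$1,346,400 = R$758,664.50.
DOL = contribution ÷ EBIT = R$2,105,064.50 ÷ R$758,664.50 = 2.7747.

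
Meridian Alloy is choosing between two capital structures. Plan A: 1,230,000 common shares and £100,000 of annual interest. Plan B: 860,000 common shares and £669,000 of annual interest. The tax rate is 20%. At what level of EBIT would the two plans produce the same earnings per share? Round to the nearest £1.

Set EPS_A = EPS_B: (EBIT − £100,000)(1 − 0.20) ÷ 1,230,000 = (EBIT − £669,000)(1 − 0.20) ÷ 860,000.
Cancelling (1 − t) and cross-multiplying: 860,000·(EBIT − 100,000) = 1,230,000·(EBIT − 669,000).
EBIT × (1,230,000 − 860,000) = 669,000 × 1,230,000 − 100,000 × 860,000 = 736,870,000,000, so EBIT = 736,870,000,000 ÷ 370,000 = 1,991,540.54.

£1,991,541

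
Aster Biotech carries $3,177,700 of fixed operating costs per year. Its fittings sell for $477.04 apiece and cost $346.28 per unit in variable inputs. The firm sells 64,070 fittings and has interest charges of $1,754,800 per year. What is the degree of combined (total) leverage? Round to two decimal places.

2.43

Total contribution margin = 64,070 × $130.76 = $8,377,793.20.
Operating income = contribution − fixed costs = $8,377,793.20 − $3,177,700 = $5,200,093.20. Interest = $1,754,800.00.
DOL = $8,377,793.20 ÷ $5,200,093.20 = 1.6111; DFL = $5,200,093.20 ÷ $3,445,293.20 = 1.5093.
DCL = DOL × DFL = 1.6111 × 1.5093 = 2.4316.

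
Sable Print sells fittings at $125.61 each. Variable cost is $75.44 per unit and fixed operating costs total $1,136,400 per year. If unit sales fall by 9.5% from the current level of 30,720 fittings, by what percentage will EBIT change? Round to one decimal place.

-36.2%

At 30,720 units, contribution = 30,720 × $50.17 = $1,541,222.40.
Subtracting fixed costs: EBIT = $1,541,222.40 − $1,136,400 = $404,822.40.
So DOL = total CM / EBIT = $1,541,222.40 / $404,822.40 = 3.8072.
%ΔEBIT = DOL × %ΔSales = 3.8072 × -9.5% = -36.2%.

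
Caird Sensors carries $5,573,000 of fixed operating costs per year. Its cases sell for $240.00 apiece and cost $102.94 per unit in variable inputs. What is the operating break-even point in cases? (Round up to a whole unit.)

40,662 cases

Unit CM = price − variable cost = $240.00 − $102.94 = $137.06.
Break-even volume = fixed costs ÷ CM per unit = $5,573,000 ÷ $137.06 = 40,661.02, so 40,662 cases.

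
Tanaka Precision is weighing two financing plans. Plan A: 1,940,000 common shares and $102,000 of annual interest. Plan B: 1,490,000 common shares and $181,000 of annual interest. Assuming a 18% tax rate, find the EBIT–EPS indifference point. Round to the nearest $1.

$442,578

Set EPS_A = EPS_B: (EBIT − $102,000)(1 − 0.18) ÷ 1,940,000 = (EBIT − $181,000)(1 − 0.18) ÷ 1,490,000.
Cancelling (1 − t) and cross-multiplying: 1,490,000·(EBIT − 102,000) = 1,940,000·(EBIT − 181,000).
Solving, EBIT = (181,000·1,940,000 − 102,000·1,490,000) / (1,940,000 − 1,490,000) = 199,160,000,000 / 450,000 = 442,577.78.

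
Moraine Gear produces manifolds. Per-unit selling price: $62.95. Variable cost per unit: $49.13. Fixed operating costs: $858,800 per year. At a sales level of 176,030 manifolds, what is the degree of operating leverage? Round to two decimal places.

1.55

Total contribution margin = 176,030 × $13.82 = $2,432,734.60.
Subtracting fixed costs: EBIT = $2,432,734.60 − $858,800 = $1,573,934.60.
DOL = contribution ÷ EBIT = $2,432,734.60 ÷ $1,573,934.60 = 1.5456.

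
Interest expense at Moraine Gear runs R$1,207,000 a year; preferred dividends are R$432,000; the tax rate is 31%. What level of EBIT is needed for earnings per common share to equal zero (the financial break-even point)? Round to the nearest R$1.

R$1,833,087

Preferred dividends are paid after tax, so their pre-tax equivalent is R$432,000 ÷ (1 − 0.31) = R$626,086.96.
Financial break-even EBIT = interest + D_p ÷ (1 − t) = R$1,207,000 + R$626,086.96 = R$1,833,086.96.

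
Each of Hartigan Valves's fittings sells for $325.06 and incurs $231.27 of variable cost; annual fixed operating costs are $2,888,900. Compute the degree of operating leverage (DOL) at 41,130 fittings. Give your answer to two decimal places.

At 41,130 units, contribution = 41,130 × $93.79 = $3,857,582.70.
EBIT = $3,857,582.70 − $2,888,900 = $968,682.70.
DOL = contribution ÷ EBIT = $3,857,582.70 ÷ $968,682.70 = 3.9823.

3.98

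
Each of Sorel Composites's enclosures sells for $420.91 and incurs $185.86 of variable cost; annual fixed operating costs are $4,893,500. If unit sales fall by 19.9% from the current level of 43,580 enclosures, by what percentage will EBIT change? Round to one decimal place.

Contribution at this volume is 43,580 × $235.05 = $10,243,479.00.
Subtracting fixed costs: EBIT = $10,243,479.00 − $4,893,500 = $5,349,979.00.
So DOL = total CM / EBIT = $10,243,479.00 / $5,349,979.00 = 1.9147.
Operating income changes by 1.9147 × -19.9% = -38.1%.

-38.1%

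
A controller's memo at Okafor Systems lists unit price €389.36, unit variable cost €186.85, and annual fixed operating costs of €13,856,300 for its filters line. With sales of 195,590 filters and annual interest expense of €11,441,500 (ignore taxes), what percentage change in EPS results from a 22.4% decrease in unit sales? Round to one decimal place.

-62.0%

Contribution at this volume is 195,590 × €202.51 = €39,608,930.90.
EBIT = €39,608,930.90 − €13,856,300 = €25,752,630.90.
After interest of €11,441,500.00, pre-tax earnings = €14,311,130.90.
Degree of combined leverage = contribution ÷ (EBIT − I) = €39,608,930.90 ÷ €14,311,130.90 = 2.7677.
%ΔEPS = DCL × %ΔSales = 2.7677 × -22.4% = -62.0%.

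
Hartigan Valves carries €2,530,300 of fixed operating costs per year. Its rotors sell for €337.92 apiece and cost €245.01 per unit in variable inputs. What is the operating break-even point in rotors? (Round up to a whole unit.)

Contribution margin per unit = €337.92 − €245.01 = €92.91.
Break-even Q = €2,530,300 / €92.91 = 27,233.88 → 27,234 rotors.

27,234 rotors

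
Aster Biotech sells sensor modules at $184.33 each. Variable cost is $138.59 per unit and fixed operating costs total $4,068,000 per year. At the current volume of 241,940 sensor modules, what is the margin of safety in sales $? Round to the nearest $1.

Each unit contributes $184.33 − $138.59 = $45.74. Break-even units = $4,068,000 ÷ $45.74 = 88,937.47; break-even revenue = 88,937.47 × $184.33 = $16,393,844.34.
Current sales = 241,940 × $184.33 = $44,596,800.20.
Margin of safety = $44,596,800.20 − $16,393,844.34 = $28,202,956.

$28,202,956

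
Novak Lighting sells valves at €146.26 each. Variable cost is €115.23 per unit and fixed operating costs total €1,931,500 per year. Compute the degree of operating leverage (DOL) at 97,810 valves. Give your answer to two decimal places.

2.75

Total contribution margin = 97,810 × €31.03 = €3,035,044.30.
EBIT = €3,035,044.30 − €1,931,500 = €1,103,544.30.
So DOL = total CM / EBIT = €3,035,044.30 / €1,103,544.30 = 2.7503.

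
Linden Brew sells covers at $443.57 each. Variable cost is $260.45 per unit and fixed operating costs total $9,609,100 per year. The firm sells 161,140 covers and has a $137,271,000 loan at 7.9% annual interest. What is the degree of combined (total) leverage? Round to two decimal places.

Contribution at this volume is 161,140 × $183.12 = $29,507,956.80.
Subtracting fixed costs: EBIT = $29,507,956.80 − $9,609,100 = $19,898,856.80. Interest = $10,844,409.00.
DOL = $29,507,956.80 ÷ $19,898,856.80 = 1.4829; DFL = $19,898,856.80 ÷ $9,054,447.80 = 2.1977.
DCL = DOL × DFL = 1.4829 × 2.1977 = 3.2590.

3.26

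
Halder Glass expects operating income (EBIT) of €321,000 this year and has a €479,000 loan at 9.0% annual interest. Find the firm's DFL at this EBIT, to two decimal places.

1.16

Annual interest charges come to €43,110.00.
Degree of financial leverage = EBIT / (EBIT − interest) = €321,000 / €277,890.00 = 1.1551.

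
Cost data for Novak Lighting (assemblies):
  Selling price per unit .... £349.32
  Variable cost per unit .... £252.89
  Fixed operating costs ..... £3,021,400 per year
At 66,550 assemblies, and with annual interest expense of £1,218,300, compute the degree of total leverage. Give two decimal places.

2.95

Total contribution margin = 66,550 × £96.43 = £6,417,416.50.
EBIT = £6,417,416.50 − £3,021,400 = £3,396,016.50. Interest = £1,218,300.00, so EBIT − I = £2,177,716.50.
Degree of total leverage = total CM / (EBIT − interest) = £6,417,416.50 / £2,177,716.50 = 2.9469.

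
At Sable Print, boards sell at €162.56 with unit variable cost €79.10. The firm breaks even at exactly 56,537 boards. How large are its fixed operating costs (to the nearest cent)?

€4,718,578.02

Unit CM = price − variable cost = €162.56 − €79.10 = €83.46.
Since BE = FC / CM, FC = 56,537 × €83.46 = €4,718,578.02.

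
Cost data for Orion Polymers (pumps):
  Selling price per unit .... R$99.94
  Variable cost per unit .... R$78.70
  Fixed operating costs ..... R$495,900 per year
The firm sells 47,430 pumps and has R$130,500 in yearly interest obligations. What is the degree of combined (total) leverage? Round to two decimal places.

2.64

Contribution at this volume is 47,430 × R$21.24 = R$1,007,413.20.
Subtracting fixed costs: EBIT = R$1,007,413.20 − R$495,900 = R$511,513.20. Interest = R$130,500.00.
DOL = R$1,007,413.20 ÷ R$511,513.20 = 1.9695; DFL = R$511,513.20 ÷ R$381,013.20 = 1.3425.
DCL = DOL × DFL = 1.9695 × 1.3425 = 2.6441.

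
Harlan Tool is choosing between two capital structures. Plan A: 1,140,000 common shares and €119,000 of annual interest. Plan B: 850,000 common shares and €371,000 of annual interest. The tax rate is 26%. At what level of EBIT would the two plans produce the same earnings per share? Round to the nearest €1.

Set EPS_A = EPS_B: (EBIT − €119,000)(1 − 0.26) ÷ 1,140,000 = (EBIT − €371,000)(1 − 0.26) ÷ 850,000.
Cancelling (1 − t) and cross-multiplying: 850,000·(EBIT − 119,000) = 1,140,000·(EBIT − 371,000).
Solving, EBIT = (371,000·1,140,000 − 119,000·850,000) / (1,140,000 − 850,000) = 321,790,000,000 / 290,000 = 1,109,620.69.

€1,109,621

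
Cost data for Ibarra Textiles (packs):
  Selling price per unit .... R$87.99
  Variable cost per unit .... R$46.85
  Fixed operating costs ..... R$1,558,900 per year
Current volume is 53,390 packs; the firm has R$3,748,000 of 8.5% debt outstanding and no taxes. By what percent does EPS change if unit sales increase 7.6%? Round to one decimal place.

At 53,390 units, contribution = 53,390 × R$41.14 = R$2,196,464.60.
EBIT = R$2,196,464.60 − R$1,558,900 = R$637,564.60.
After interest of R$318,580.00, pre-tax earnings = R$318,984.60.
Degree of combined leverage = contribution ÷ (EBIT − I) = R$2,196,464.60 ÷ R$318,984.60 = 6.8858.
EPS therefore changes by 6.8858 × (+7.6%) = +52.3%.

+52.3%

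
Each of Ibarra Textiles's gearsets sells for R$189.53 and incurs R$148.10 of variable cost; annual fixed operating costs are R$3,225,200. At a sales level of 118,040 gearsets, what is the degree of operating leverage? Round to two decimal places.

2.94

Total contribution margin = 118,040 × R$41.43 = R$4,890,397.20.
Subtracting fixed costs: EBIT = R$4,890,397.20 − R$3,225,200 = R$1,665,197.20.
Degree of operating leverage = R$4,890,397.20 / R$1,665,197.20 = 2.9368.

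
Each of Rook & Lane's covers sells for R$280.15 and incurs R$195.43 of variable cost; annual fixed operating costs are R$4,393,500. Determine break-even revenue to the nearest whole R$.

R$14,528,317

CM per unit = R$280.15 − R$195.43 = R$84.72; CM ratio = R$84.72 / R$280.15 = 0.3024.
Break-even revenue = fixed costs × price ÷ CM = R$4,393,500 × R$280.15 ÷ R$84.72 = R$14,528,317.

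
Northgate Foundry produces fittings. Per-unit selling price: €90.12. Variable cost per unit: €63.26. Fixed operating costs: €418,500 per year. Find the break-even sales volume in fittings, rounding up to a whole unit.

15,581 fittings

Unit CM = price − variable cost = €90.12 − €63.26 = €26.86.
Break-even volume = fixed costs ÷ CM per unit = €418,500 ÷ €26.86 = 15,580.79, so 15,581 fittings.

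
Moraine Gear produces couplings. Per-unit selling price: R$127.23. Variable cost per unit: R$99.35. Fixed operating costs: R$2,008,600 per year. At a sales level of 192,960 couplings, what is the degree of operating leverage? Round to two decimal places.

1.60

At 192,960 units, contribution = 192,960 × R$27.88 = R$5,379,724.80.
Subtracting fixed costs: EBIT = R$5,379,724.80 − R$2,008,600 = R$3,371,124.80.
So DOL = total CM / EBIT = R$5,379,724.80 / R$3,371,124.80 = 1.5958.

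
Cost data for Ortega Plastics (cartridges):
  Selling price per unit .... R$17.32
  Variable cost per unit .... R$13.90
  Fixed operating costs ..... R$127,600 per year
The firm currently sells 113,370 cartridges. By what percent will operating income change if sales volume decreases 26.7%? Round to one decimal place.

At 113,370 units, contribution = 113,370 × R$3.42 = R$387,725.40.
EBIT = R$387,725.40 − R$127,600 = R$260,125.40.
So DOL = total CM / EBIT = R$387,725.40 / R$260,125.40 = 1.4905.
Operating income changes by 1.4905 × -26.7% = -39.8%.

-39.8%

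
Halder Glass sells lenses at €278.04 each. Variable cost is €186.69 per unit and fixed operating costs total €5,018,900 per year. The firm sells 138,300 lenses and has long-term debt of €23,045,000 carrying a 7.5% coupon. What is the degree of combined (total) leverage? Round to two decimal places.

2.15

Total contribution margin = 138,300 × €91.35 = €12,633,705.00.
Operating income = contribution − fixed costs = €12,633,705.00 − €5,018,900 = €7,614,805.00. Interest = €1,728,375.00, so EBIT − I = €5,886,430.00.
Degree of total leverage = total CM / (EBIT − interest) = €12,633,705.00 / €5,886,430.00 = 2.1462.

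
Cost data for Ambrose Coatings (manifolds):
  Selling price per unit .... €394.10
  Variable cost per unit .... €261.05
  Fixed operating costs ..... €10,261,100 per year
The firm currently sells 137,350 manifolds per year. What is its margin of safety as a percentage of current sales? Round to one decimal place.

Unit CM = price − variable cost = €394.10 − €261.05 = €133.05. Break-even units = €10,261,100 ÷ €133.05 = 77,122.13; break-even revenue = 77,122.13 × €394.10 = €30,393,833.22.
Current sales = 137,350 × €394.10 = €54,129,635.00.
Margin of safety = (€54,129,635.00 − €30,393,833.22) ÷ €54,129,635.00 = 43.8%.

43.8%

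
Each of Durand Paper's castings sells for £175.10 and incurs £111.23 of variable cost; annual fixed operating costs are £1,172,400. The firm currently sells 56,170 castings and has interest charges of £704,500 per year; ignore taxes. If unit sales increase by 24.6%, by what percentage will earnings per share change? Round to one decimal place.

+51.6%

At 56,170 units, contribution = 56,170 × £63.87 = £3,587,577.90.
EBIT = £3,587,577.90 − £1,172,400 = £2,415,177.90.
After interest of £704,500.00, pre-tax earnings = £1,710,677.90.
DCL = total CM / (EBIT − I) = £3,587,577.90 / £1,710,677.90 = 2.0972.
EPS therefore changes by 2.0972 × (+24.6%) = +51.6%.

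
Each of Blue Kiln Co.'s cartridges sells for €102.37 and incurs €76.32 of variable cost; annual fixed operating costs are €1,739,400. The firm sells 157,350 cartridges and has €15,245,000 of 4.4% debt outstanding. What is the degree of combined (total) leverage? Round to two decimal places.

2.43

At 157,350 units, contribution = 157,350 × €26.05 = €4,098,967.50.
Operating income = contribution − fixed costs = €4,098,967.50 − €1,739,400 = €2,359,567.50. Interest = €670,780.00.
DOL = €4,098,967.50 ÷ €2,359,567.50 = 1.7372; DFL = €2,359,567.50 ÷ €1,688,787.50 = 1.3972.
DCL = DOL × DFL = 1.7372 × 1.3972 = 2.4272.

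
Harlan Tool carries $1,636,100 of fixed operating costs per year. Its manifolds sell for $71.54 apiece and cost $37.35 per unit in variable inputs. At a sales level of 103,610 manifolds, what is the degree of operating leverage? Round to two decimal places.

1.86

At 103,610 units, contribution = 103,610 × $34.19 = $3,542,425.90.
Operating income = contribution − fixed costs = $3,542,425.90 − $1,636,100 = $1,906,325.90.
DOL = contribution ÷ EBIT = $3,542,425.90 ÷ $1,906,325.90 = 1.8582.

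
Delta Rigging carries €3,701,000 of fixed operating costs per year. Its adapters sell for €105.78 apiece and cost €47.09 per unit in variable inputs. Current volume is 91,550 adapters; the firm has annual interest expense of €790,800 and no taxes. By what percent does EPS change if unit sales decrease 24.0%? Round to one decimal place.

At 91,550 units, contribution = 91,550 × €58.69 = €5,373,069.50.
EBIT = €5,373,069.50 − €3,701,000 = €1,672,069.50.
After interest of €790,800.00, pre-tax earnings = €881,269.50.
Degree of combined leverage = contribution ÷ (EBIT − I) = €5,373,069.50 ÷ €881,269.50 = 6.0970.
EPS therefore changes by 6.0970 × (-24.0%) = -146.3%.

-146.3%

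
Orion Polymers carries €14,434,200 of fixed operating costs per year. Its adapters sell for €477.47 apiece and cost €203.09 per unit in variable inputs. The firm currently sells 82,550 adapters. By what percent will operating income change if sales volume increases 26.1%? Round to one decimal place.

Contribution at this volume is 82,550 × €274.38 = €22,650,069.00.
EBIT = €22,650,069.00 − €14,434,200 = €8,215,869.00.
Degree of operating leverage = €22,650,069.00 / €8,215,869.00 = 2.7569.
Operating income changes by 2.7569 × +26.1% = +72.0%.

+72.0%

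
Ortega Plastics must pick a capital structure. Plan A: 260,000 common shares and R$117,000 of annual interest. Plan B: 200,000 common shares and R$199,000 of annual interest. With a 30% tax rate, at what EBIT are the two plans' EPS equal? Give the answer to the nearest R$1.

Set EPS_A = EPS_B: (EBIT − R$117,000)(1 − 0.30) ÷ 260,000 = (EBIT − R$199,000)(1 − 0.30) ÷ 200,000.
The (1 − t) factor cancels: (EBIT − 117,000) × 200,000 = (EBIT − 199,000) × 260,000.
EBIT × (260,000 − 200,000) = 199,000 × 260,000 − 117,000 × 200,000 = 28,340,000,000, so EBIT = 28,340,000,000 ÷ 60,000 = 472,333.33.

R$472,333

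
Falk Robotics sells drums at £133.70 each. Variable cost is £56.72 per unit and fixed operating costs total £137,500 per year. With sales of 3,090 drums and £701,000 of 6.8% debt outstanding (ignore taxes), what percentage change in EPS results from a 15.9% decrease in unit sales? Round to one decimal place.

Total contribution margin = 3,090 × £76.98 = £237,868.20.
Operating income = contribution − fixed costs = £237,868.20 − £137,500 = £100,368.20.
Interest = £47,668.00, so EBIT − I = £52,700.20.
Degree of combined leverage = contribution ÷ (EBIT − I) = £237,868.20 ÷ £52,700.20 = 4.5136.
%ΔEPS = DCL × %ΔSales = 4.5136 × -15.9% = -71.8%.

-71.8%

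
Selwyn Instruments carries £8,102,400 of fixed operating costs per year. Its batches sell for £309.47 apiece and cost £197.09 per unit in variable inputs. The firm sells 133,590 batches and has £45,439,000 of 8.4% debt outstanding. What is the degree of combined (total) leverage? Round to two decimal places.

At 133,590 units, contribution = 133,590 × £112.38 = £15,012,844.20.
Operating income = contribution − fixed costs = £15,012,844.20 − £8,102,400 = £6,910,444.20. Interest = £3,816,876.00, so EBIT − I = £3,093,568.20.
DCL = contribution ÷ (EBIT − I) = £15,012,844.20 ÷ £3,093,568.20 = 4.8529.

4.85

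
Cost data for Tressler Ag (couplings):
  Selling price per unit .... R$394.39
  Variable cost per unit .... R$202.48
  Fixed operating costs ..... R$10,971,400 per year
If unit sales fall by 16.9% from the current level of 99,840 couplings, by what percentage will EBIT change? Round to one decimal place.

At 99,840 units, contribution = 99,840 × R$191.91 = R$19,160,294.40.
Operating income = contribution − fixed costs = R$19,160,294.40 − R$10,971,400 = R$8,188,894.40.
So DOL = total CM / EBIT = R$19,160,294.40 / R$8,188,894.40 = 2.3398.
So EBIT moves 2.3398 × (-16.9%) = -39.5%.

-39.5%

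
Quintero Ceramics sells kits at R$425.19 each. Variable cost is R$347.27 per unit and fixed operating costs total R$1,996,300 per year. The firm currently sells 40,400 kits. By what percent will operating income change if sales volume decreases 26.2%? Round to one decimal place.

-71.6%

Contribution at this volume is 40,400 × R$77.92 = R$3,147,968.00.
EBIT = R$3,147,968.00 − R$1,996,300 = R$1,151,668.00.
Degree of operating leverage = R$3,147,968.00 / R$1,151,668.00 = 2.7334.
So EBIT moves 2.7334 × (-26.2%) = -71.6%.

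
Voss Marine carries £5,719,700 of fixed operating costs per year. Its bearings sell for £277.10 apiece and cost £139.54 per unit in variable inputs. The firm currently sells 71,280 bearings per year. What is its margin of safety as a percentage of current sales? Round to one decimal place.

Unit CM = price − variable cost = £277.10 − £139.54 = £137.56. Break-even units = £5,719,700 ÷ £137.56 = 41,579.67; break-even revenue = 41,579.67 × £277.10 = £11,521,727.76.
Actual sales revenue = 71,280 × £277.10 = £19,751,688.00.
Margin of safety = (£19,751,688.00 − £11,521,727.76) ÷ £19,751,688.00 = 41.7%.

41.7%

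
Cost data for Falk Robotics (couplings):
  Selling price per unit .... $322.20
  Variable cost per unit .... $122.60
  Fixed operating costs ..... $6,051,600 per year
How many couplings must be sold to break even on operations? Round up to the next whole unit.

Each unit contributes $322.20 − $122.60 = $199.60.
Units to break even: $6,051,600 ÷ $199.60 = 30,318.64, rounded up to 30,319.

30,319 couplings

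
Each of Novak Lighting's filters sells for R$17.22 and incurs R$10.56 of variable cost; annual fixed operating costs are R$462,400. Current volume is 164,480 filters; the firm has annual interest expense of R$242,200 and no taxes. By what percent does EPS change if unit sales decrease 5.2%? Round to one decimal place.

-14.6%

Contribution at this volume is 164,480 × R$6.66 = R$1,095,436.80.
Subtracting fixed costs: EBIT = R$1,095,436.80 − R$462,400 = R$633,036.80.
After interest of R$242,200.00, pre-tax earnings = R$390,836.80.
DCL = total CM / (EBIT − I) = R$1,095,436.80 / R$390,836.80 = 2.8028.
%ΔEPS = DCL × %ΔSales = 2.8028 × -5.2% = -14.6%.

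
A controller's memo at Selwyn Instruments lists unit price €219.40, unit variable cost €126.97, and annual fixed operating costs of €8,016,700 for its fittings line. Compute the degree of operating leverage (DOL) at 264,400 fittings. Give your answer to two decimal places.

1.49

At 264,400 units, contribution = 264,400 × €92.43 = €24,438,492.00.
Subtracting fixed costs: EBIT = €24,438,492.00 − €8,016,700 = €16,421,792.00.
DOL = contribution ÷ EBIT = €24,438,492.00 ÷ €16,421,792.00 = 1.4882.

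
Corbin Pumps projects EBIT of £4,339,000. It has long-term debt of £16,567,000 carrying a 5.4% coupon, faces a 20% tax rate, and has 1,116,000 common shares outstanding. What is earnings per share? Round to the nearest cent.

Pre-tax income = £4,339,000 − £894,618.00 = £3,444,382.00.
Net income = £3,444,382.00 × (1 − 0.20) = £2,755,505.60.
EPS = £2,755,505.60 ÷ 1,116,000 = £2.47.

£2.47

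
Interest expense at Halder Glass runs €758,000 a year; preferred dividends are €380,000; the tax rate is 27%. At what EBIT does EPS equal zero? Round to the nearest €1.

€1,278,548

Preferred dividends are paid after tax, so their pre-tax equivalent is €380,000 ÷ (1 − 0.27) = €520,547.95.
EPS = 0 when EBIT covers interest plus the pre-tax preferred burden: €758,000 + €520,547.95 = €1,278,547.95.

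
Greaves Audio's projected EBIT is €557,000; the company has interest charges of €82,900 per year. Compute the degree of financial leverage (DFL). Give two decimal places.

Annual interest charges come to €82,900.00.
DFL = EBIT ÷ (EBIT − I) = €557,000 ÷ (€557,000 − €82,900.00) = €557,000 ÷ €474,100.00 = 1.1749.

1.17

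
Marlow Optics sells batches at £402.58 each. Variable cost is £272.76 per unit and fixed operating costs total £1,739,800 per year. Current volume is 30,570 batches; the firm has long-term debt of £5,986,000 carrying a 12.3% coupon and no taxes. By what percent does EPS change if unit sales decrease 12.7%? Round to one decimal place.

-33.8%

Contribution at this volume is 30,570 × £129.82 = £3,968,597.40.
Subtracting fixed costs: EBIT = £3,968,597.40 − £1,739,800 = £2,228,797.40.
After interest of £736,278.00, pre-tax earnings = £1,492,519.40.
Degree of combined leverage = contribution ÷ (EBIT − I) = £3,968,597.40 ÷ £1,492,519.40 = 2.6590.
%ΔEPS = DCL × %ΔSales = 2.6590 × -12.7% = -33.8%.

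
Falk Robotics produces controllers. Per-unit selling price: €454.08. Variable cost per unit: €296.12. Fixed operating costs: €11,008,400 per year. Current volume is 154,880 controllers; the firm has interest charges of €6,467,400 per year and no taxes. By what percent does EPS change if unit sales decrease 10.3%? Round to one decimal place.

-36.1%

Total contribution margin = 154,880 × €157.96 = €24,464,844.80.
EBIT = €24,464,844.80 − €11,008,400 = €13,456,444.80.
Interest = €6,467,400.00, so EBIT − I = €6,989,044.80.
Degree of combined leverage = contribution ÷ (EBIT − I) = €24,464,844.80 ÷ €6,989,044.80 = 3.5005.
%ΔEPS = DCL × %ΔSales = 3.5005 × -10.3% = -36.1%.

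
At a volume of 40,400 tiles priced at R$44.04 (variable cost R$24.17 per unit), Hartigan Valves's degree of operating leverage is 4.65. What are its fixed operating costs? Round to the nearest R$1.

Total contribution margin = 40,400 × R$19.87 = R$802,748.00.
Since DOL = CM ÷ EBIT, EBIT = R$802,748.00 ÷ 4.65 = R$172,633.98.
And FC = contribution − EBIT = R$802,748.00 − R$172,633.98 = R$630,114.

R$630,114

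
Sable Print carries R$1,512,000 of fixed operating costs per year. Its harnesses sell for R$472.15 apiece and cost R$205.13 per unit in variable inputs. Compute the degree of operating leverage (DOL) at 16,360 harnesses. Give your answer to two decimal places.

Contribution at this volume is 16,360 × R$267.02 = R$4,368,447.20.
EBIT = R$4,368,447.20 − R$1,512,000 = R$2,856,447.20.
DOL = contribution ÷ EBIT = R$4,368,447.20 ÷ R$2,856,447.20 = 1.5293.

1.53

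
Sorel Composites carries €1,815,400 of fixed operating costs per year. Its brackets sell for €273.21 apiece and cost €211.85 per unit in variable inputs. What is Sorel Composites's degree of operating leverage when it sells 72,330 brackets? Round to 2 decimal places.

1.69

Total contribution margin = 72,330 × €61.36 = €4,438,168.80.
Subtracting fixed costs: EBIT = €4,438,168.80 − €1,815,400 = €2,622,768.80.
So DOL = total CM / EBIT = €4,438,168.80 / €2,622,768.80 = 1.6922.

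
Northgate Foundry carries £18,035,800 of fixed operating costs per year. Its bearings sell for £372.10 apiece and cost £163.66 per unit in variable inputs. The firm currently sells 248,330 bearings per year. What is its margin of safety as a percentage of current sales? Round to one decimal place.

Each unit contributes £372.10 − £163.66 = £208.44. Break-even units = £18,035,800 ÷ £208.44 = 86,527.54; break-even revenue = 86,527.54 × £372.10 = £32,196,896.85.
Actual sales revenue = 248,330 × £372.10 = £92,403,593.00.
Margin of safety = (£92,403,593.00 − £32,196,896.85) ÷ £92,403,593.00 = 65.2%.

65.2%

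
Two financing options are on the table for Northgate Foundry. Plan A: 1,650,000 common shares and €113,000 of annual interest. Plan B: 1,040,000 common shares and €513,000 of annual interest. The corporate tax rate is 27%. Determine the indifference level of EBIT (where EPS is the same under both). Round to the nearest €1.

€1,194,967

Set EPS_A = EPS_B: (EBIT − €113,000)(1 − 0.27) ÷ 1,650,000 = (EBIT − €513,000)(1 − 0.27) ÷ 1,040,000.
The (1 − t) factor cancels: (EBIT − 113,000) × 1,040,000 = (EBIT − 513,000) × 1,650,000.
EBIT × (1,650,000 − 1,040,000) = 513,000 × 1,650,000 − 113,000 × 1,040,000 = 728,930,000,000, so EBIT = 728,930,000,000 ÷ 610,000 = 1,194,967.21.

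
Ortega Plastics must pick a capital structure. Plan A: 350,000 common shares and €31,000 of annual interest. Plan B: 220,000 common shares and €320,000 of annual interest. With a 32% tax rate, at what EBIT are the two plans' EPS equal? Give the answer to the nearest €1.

€809,077

At indifference, (EBIT − 31,000)(1 − t)/350,000 = (EBIT − 320,000)(1 − t)/220,000.
Cancelling (1 − t) and cross-multiplying: 220,000·(EBIT − 31,000) = 350,000·(EBIT − 320,000).
EBIT × (350,000 − 220,000) = 320,000 × 350,000 − 31,000 × 220,000 = 105,180,000,000, so EBIT = 105,180,000,000 ÷ 130,000 = 809,076.92.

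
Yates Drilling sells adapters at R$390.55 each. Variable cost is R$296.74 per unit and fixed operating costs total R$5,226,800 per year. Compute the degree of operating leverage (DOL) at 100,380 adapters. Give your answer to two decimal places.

2.25

Contribution at this volume is 100,380 × R$93.81 = R$9,416,647.80.
Subtracting fixed costs: EBIT = R$9,416,647.80 − R$5,226,800 = R$4,189,847.80.
DOL = contribution ÷ EBIT = R$9,416,647.80 ÷ R$4,189,847.80 = 2.2475.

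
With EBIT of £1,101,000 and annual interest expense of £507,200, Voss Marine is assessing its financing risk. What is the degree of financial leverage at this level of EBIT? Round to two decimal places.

1.85

Interest = £507,200.00.
DFL = EBIT ÷ (EBIT − I) = £1,101,000 ÷ (£1,101,000 − £507,200.00) = £1,101,000 ÷ £593,800.00 = 1.8542.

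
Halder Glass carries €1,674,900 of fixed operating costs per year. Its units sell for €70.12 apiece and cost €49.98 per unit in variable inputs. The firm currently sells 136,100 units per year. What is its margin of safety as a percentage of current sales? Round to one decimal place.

38.9%

Each unit contributes €70.12 − €49.98 = €20.14. Break-even units = €1,674,900 ÷ €20.14 = 83,162.86; break-even revenue = 83,162.86 × €70.12 = €5,831,379.74.
Current sales = 136,100 × €70.12 = €9,543,332.00.
Margin of safety = (€9,543,332.00 − €5,831,379.74) ÷ €9,543,332.00 = 38.9%.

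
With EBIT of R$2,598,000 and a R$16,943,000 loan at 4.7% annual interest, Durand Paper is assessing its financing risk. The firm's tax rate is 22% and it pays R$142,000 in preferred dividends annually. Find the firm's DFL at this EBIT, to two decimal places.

Annual interest charges come to R$796,321.00.
Pre-tax preferred-dividend burden = R$142,000 ÷ (1 − 0.22) = R$182,051.28.
DFL = EBIT ÷ [EBIT − I − D_p/(1−t)] = R$2,598,000 ÷ [R$2,598,000 − R$796,321.00 − R$182,051.28] = R$2,598,000 ÷ R$1,619,627.72 = 1.6041.

1.60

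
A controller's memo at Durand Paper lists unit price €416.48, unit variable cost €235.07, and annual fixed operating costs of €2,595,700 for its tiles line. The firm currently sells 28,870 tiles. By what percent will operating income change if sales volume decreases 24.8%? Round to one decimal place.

Total contribution margin = 28,870 × €181.41 = €5,237,306.70.
Subtracting fixed costs: EBIT = €5,237,306.70 − €2,595,700 = €2,641,606.70.
Degree of operating leverage = €5,237,306.70 / €2,641,606.70 = 1.9826.
Operating income changes by 1.9826 × -24.8% = -49.2%.

-49.2%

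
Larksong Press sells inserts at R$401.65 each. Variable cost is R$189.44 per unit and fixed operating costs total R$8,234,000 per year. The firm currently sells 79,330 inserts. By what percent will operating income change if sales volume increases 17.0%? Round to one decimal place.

+33.3%

At 79,330 units, contribution = 79,330 × R$212.21 = R$16,834,619.30.
EBIT = R$16,834,619.30 − R$8,234,000 = R$8,600,619.30.
Degree of operating leverage = R$16,834,619.30 / R$8,600,619.30 = 1.9574.
Operating income changes by 1.9574 × +17.0% = +33.3%.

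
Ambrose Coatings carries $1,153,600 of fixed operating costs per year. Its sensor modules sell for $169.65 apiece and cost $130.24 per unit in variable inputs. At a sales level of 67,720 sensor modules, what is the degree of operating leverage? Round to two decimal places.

1.76

At 67,720 units, contribution = 67,720 × $39.41 = $2,668,845.20.
EBIT = $2,668,845.20 − $1,153,600 = $1,515,245.20.
So DOL = total CM / EBIT = $2,668,845.20 / $1,515,245.20 = 1.7613.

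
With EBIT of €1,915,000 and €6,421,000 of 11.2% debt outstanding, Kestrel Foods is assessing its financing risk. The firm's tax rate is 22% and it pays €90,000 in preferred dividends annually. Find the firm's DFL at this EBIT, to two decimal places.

1.77

Interest = €719,152.00.
Preferred dividends grossed up pre-tax: €90,000 / (1 − 0.22) = €115,384.62.
DFL = EBIT ÷ [EBIT − I − D_p/(1−t)] = €1,915,000 ÷ [€1,915,000 − €719,152.00 − €115,384.62] = €1,915,000 ÷ €1,080,463.38 = 1.7724.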